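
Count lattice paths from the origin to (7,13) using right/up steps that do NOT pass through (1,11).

Total paths to (7,13): C(20,13) = 77520.
Paths through (1,11): C(12,11) x C(8,2) = 336.
Avoiding (1,11): 77520 - 336.

Final answer: 77184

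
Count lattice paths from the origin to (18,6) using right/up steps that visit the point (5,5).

Paths (0,0)->(5,5): C(10,5) = 252.
Paths (5,5)->(18,6): C(14,1) = 14.
By multiplication principle: 252 x 14.

Final answer: 3528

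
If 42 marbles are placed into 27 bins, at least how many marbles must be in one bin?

By the pigeonhole principle: ceiling(42/27).

Final answer: 2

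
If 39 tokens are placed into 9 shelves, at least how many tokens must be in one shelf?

By the pigeonhole principle: ceiling(39/9).

Final answer: 5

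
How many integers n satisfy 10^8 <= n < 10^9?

The leading digit cannot be 0 (9 options); the other 8 digits can be anything (10 options each).
Total: 9 x 10^8.

Final answer: 900000000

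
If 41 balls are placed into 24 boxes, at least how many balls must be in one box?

By the pigeonhole principle: ceiling(41/24).

Final answer: 2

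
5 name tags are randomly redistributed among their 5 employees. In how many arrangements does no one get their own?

D(n) = (n-1)(D(n-1) + D(n-2)), D(0)=1, D(1)=0.
D(2) = 1 x (0 + 1) = 1
D(3) = 2 x (1 + 0) = 2
D(4) = 3 x (2 + 1) = 9
D(5) = 4 x (D(4) + D(3)) = 4 x (9 + 2)

Final answer: D(5) = 44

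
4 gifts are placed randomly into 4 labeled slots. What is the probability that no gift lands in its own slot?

D(n) = (n-1)(D(n-1) + D(n-2)), D(0)=1, D(1)=0.
Building up: D(2)=1, D(3)=2, D(4)=9.
Total arrangements: 4! = 24.
Probability = D(4)/4! = 3/8.

Final answer: D(4)/4! = 9/24 = 0.375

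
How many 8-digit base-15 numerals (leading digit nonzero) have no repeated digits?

The leading digit has 14 choices (anything but zero); the next has 14 (anything but the first), then 13, and so on, one fewer each time.
Total: 14 x 14 x 13 x 12 x 11 x 10 x 9 x 8.

Final answer: 242161920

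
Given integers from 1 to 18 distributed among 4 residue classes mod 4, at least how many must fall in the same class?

By pigeonhole with 18 objects and 4 categories: ceiling(18/4).

Final answer: 5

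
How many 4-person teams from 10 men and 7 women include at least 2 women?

Sum over valid woman counts:
C(7,2)C(10,2) = 945
C(7,3)C(10,1) = 350
C(7,4)C(10,0) = 35
Total: 945 + 350 + 35.

Final answer: 1330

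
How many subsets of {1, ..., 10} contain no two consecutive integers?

Let a(n) count such subsets of {1, ..., n}. Either n is excluded (a(n-1) ways) or n is included, forcing n-1 out (a(n-2) ways), so a(n) = a(n-1) + a(n-2) with a(1)=2, a(2)=3.
Computing successive values: a(1)=2, a(2)=3, a(3)=5, a(4)=8, a(5)=13, a(6)=21, a(7)=34, a(8)=55, a(9)=89, a(10)=144.

Final answer: 144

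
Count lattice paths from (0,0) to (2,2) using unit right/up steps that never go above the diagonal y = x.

Total monotonic paths to (2,2): C(4,2) = 6.
Paths that cross above y=x (reflection bijection): C(4,3) = 4.
Valid Dyck paths: 6 - 4.
(These counts are the Catalan numbers.)

Final answer: C_{2} = 2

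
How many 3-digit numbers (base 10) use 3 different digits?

First digit: 9 (not 0). Second: 9 (not first). Third: 8, etc.
Total: 9 x 9 x 8.

Final answer: 648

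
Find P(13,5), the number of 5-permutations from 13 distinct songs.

P(13,5) = 13!/(13-5)! = 13!/8!.

Final answer: P(13,5) = 154440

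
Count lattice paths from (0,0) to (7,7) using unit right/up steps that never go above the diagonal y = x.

Total monotonic paths to (7,7): C(14,7) = 3432.
Paths that cross above y=x (reflection bijection): C(14,8) = 3003.
Valid Dyck paths: 3432 - 3003.
(This is the Catalan number C_{7}.)

Final answer: C_{7} = 429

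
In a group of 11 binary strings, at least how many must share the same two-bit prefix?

There are 4 possible values for two-bit prefix. With 11 binary strings and 4 categories, by pigeonhole: ceiling(11/4).

Final answer: 3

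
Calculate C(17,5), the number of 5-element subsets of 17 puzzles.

C(17,5) = 17!/(5! x (17-5)!).

Final answer: C(17,5) = 6188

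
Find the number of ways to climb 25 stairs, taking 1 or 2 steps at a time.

Condition on the final move: it is a 1-step (f(n-1) ways to get there) or a 2-step (f(n-2) ways), so f(n) = f(n-1) + f(n-2), with f(1)=1, f(2)=2.
Computing successive values: f(1)=1, f(2)=2, f(3)=3, f(4)=5, f(5)=8, f(6)=13, f(7)=21, f(8)=34, f(9)=55, f(10)=89, f(11)=144, f(12)=233, f(13)=377, f(14)=610, f(15)=987, f(16)=1597, f(17)=2584, f(18)=4181, f(19)=6765, f(20)=10946, f(21)=17711, f(22)=28657, f(23)=46368, f(24)=75025, f(25)=121393.

Final answer: 121393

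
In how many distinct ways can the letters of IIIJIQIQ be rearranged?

Letters (I:5, J:1, Q:2). Total letters: 8.
Permutations = 8!/(5! x 2!).

Final answer: 168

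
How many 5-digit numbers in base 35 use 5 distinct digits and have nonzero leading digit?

First digit: 34 (nonzero). Second: 34 (not first). Third: 33, etc.
Total: 34 x 34 x 33 x 32 x 31.

Final answer: 37842816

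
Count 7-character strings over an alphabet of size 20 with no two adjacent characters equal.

Let g(n) count such strings. g(1) = 20, and each valid string of length n-1 extends in 19 ways (any symbol but the last), so g(n) = 19 g(n-1).
Total: g(7) = 20 x 19^6.

Final answer: 20 x 19^{6} = 940917620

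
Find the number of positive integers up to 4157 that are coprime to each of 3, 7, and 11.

|div by 3|=1385, |div by 7|=593, |div by 11|=377.
|div by 3&7|=197, |div by 3&11|=125, |div by 7&11|=53, |div by all|=17.
By inclusion-exclusion, divisible by at least one: 1385+593+377-197-125-53+17 = 1997.
Not divisible by any: 4157 - 1997.

Final answer: 2160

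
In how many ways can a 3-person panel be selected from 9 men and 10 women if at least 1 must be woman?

Sum over valid woman counts:
C(10,1)C(9,2) = 360
C(10,2)C(9,1) = 405
C(10,3)C(9,0) = 120
Total: 360 + 405 + 120.

Final answer: 885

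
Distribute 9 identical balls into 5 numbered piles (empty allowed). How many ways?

Stars and bars: C(n+k-1, k-1) = C(13,4).

Final answer: C(13,4) = 715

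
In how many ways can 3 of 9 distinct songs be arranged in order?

P(9,3) = 9!/(9-3)! = 9!/6!.

Final answer: P(9,3) = 504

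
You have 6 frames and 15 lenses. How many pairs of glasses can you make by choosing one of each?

By the multiplication principle: 6 x 15.

Final answer: 90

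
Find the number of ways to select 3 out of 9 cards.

C(9,3) = 9!/(3! x (9-3)!).

Final answer: C(9,3) = 84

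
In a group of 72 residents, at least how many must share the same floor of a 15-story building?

There are 15 possible values for floor of a 15-story building. With 72 residents and 15 categories, by pigeonhole: ceiling(72/15).

Final answer: 5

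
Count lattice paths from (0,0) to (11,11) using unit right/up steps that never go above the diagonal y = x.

Total monotonic paths to (11,11): C(22,11) = 705432.
Paths that cross above y=x (reflection bijection): C(22,12) = 646646.
Valid Dyck paths: 705432 - 646646.
(These counts are the Catalan numbers.)

Final answer: C_{11} = 58786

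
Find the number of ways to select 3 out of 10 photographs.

C(10,3) = 10!/(3! x 7!).

Final answer: \binom{10}{3} = 120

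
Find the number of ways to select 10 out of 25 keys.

C(25,10) = 25!/(10! x 15!).

Final answer: \binom{25}{10} = 3268760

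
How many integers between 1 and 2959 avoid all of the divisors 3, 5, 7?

|div by 3|=986, |div by 5|=591, |div by 7|=422.
|div by 3&5|=197, |div by 3&7|=140, |div by 5&7|=84, |div by all|=28.
By inclusion-exclusion, divisible by at least one: 986+591+422-197-140-84+28 = 1606.
Not divisible by any: 2959 - 1606.

Final answer: 1353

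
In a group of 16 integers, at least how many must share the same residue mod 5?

There are 5 possible values for residue mod 5. With 16 integers and 5 categories, by pigeonhole: ceiling(16/5).

Final answer: 4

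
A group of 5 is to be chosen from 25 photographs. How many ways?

C(25,5) = 25!/(5! x 20!).

Final answer: \binom{25}{5} = 53130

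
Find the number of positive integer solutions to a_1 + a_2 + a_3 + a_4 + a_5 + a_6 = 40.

Substitute a'_i = a_i - 1 (so a'_i >= 0). Then sum a'_i = 40 - 6 = 34.
Stars and bars: C(34+6-1, 6-1) = C(39,5).

Final answer: C(39,5) = 575757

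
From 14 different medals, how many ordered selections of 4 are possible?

P(14,4) = 14!/(14-4)! = 14!/10!.

Final answer: P(14,4) = 24024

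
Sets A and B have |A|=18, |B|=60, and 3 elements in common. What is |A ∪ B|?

|A union B| = |A| + |B| - |A intersect B| = 18 + 60 - 3.

Final answer: 75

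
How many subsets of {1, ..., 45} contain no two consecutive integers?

Let a(n) count such subsets of {1, ..., n}. Either n is excluded (a(n-1) ways) or n is included, forcing n-1 out (a(n-2) ways), so a(n) = a(n-1) + a(n-2) with a(1)=2, a(2)=3.
Iterating the recurrence: a(1)=2, a(2)=3, a(3)=5, a(4)=8, a(5)=13, a(6)=21, a(7)=34, a(8)=55, a(9)=89, a(10)=144, a(11)=233, a(12)=377, a(13)=610, a(14)=987, a(15)=1597, a(16)=2584, a(17)=4181, a(18)=6765, a(19)=10946, a(20)=17711, a(21)=28657, a(22)=46368, a(23)=75025, a(24)=121393, a(25)=196418, a(26)=317811, a(27)=514229, a(28)=832040, a(29)=1346269, a(30)=2178309, a(31)=3524578, a(32)=5702887, a(33)=9227465, a(34)=14930352, a(35)=24157817, a(36)=39088169, a(37)=63245986, a(38)=102334155, a(39)=165580141, a(40)=267914296, a(41)=433494437, a(42)=701408733, a(43)=1134903170, a(44)=1836311903, a(45)=2971215073.

Final answer: 2971215073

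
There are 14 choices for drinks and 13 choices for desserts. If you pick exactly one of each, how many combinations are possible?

By the multiplication principle: 14 x 13.

Final answer: 182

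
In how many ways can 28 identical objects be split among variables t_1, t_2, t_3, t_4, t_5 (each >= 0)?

Stars and bars with 28 stars and 4 bars:
C(28+5-1, 5-1) = C(32,4).

Final answer: C(32,4) = 35960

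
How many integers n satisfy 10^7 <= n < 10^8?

These are the integers in [10^7, 10^8), so the count is 10^8 - 10^7 = 9 x 10^7.

Final answer: 90000000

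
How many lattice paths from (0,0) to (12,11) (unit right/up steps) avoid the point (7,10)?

Total paths to (12,11): C(23,11) = 1352078.
Paths through (7,10): C(17,10) x C(6,1) = 116688.
Avoiding (7,10): 1352078 - 116688.

Final answer: 1235390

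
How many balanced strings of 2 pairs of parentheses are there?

The structures are counted by the Catalan number C_n. Here n = 2 (pairs).
Using C_0 = 1 and C_(k+1) = C_k x 2(2k+1)/(k+2), build up term by term: C_1=1, C_2=2.

Final answer: C_{2} = 2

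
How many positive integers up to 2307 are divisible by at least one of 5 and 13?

Multiples of 5: 461. Multiples of 13: 177. Of both (lcm=65): 35.
By inclusion-exclusion: 461 + 177 - 35.

Final answer: 603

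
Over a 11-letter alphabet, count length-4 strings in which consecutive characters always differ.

Let g(n) count such strings. g(1) = 11, and each valid string of length n-1 extends in 10 ways (any symbol but the last), so g(n) = 10 g(n-1).
Total: g(4) = 11 x 10^3.

Final answer: 11 x 10^{3} = 11000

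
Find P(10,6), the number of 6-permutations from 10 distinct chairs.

P(10,6) = 10!/(10-6)! = 10!/4!.

Final answer: P(10,6) = 151200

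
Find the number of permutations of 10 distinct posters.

The number of ways to arrange 10 distinct objects is 10!.

Final answer: 10! = 3628800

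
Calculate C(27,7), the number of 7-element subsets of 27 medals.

C(27,7) = 27!/(7! x 20!).

Final answer: \binom{27}{7} = 888030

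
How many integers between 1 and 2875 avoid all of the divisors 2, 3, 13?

|div by 2|=1437, |div by 3|=958, |div by 13|=221.
|div by 2&3|=479, |div by 2&13|=110, |div by 3&13|=73, |div by all|=36.
By inclusion-exclusion, divisible by at least one: 1437+958+221-479-110-73+36 = 1990.
Not divisible by any: 2875 - 1990.

Final answer: 885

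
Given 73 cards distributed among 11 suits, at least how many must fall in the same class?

By pigeonhole with 73 objects and 11 categories: ceiling(73/11).

Final answer: 7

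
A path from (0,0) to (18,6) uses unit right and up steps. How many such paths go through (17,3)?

Paths (0,0)->(17,3): C(20,3) = 1140.
Paths (17,3)->(18,6): C(4,3) = 4.
By multiplication principle: 1140 x 4.

Final answer: 4560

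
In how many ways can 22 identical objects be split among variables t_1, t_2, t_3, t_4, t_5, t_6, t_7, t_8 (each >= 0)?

Stars and bars with 22 stars and 7 bars:
C(22+8-1, 8-1) = C(29,7).

Final answer: C(29,7) = 1560780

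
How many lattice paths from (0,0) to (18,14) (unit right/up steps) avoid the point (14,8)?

Total paths to (18,14): C(32,14) = 471435600.
Paths through (14,8): C(22,8) x C(10,6) = 67151700.
Avoiding (14,8): 471435600 - 67151700.

Final answer: 404283900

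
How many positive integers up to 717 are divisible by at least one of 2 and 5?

Multiples of 2: 358. Multiples of 5: 143. Of both (lcm=10): 71.
By inclusion-exclusion: 358 + 143 - 71.

Final answer: 430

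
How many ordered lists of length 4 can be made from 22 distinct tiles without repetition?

P(22,4) = 22!/(22-4)! = 22!/18!.

Final answer: P(22,4) = 175560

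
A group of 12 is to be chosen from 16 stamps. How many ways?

C(16,12) = 16!/(12! x 4!).

Final answer: \binom{16}{12} = 1820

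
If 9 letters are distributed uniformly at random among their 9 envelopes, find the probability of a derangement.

Use the recurrence D(n) = (n-1)(D(n-1) + D(n-2)) with D(0)=1, D(1)=0.
Building up: D(2)=1, D(3)=2, D(4)=9, D(5)=44, D(6)=265, D(7)=1854, D(8)=14833, D(9)=133496.
Total arrangements: 9! = 362880.
Probability = D(9)/9! = 16687/45360.

Final answer: D(9)/9! = 133496/362880 = 0.367879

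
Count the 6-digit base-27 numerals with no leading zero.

These are the integers in [27^5, 27^6), so the count is 27^6 - 27^5 = 26 x 27^5.

Final answer: 373071582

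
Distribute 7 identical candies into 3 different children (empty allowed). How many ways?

Stars and bars: C(n+k-1, k-1) = C(9,2).

Final answer: C(9,2) = 36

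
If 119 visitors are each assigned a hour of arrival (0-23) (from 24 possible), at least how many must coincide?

There are 24 possible values for hour of arrival (0-23). With 119 visitors and 24 categories, by pigeonhole: ceiling(119/24).

Final answer: 5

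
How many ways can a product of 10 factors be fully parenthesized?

This is a standard Catalan-number count: the answer is C_n. Here n = 10 - 1 = 9.
C_n = (2n)!/(n!(n+1)!), so C_{9} = 18!/(9! x 10!) = C(18,9)/10 = 48620/10.

Final answer: C_{9} = 4862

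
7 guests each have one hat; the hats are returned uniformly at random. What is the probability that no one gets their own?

Use the recurrence D(n) = (n-1)(D(n-1) + D(n-2)) with D(0)=1, D(1)=0.
Building up: D(2)=1, D(3)=2, D(4)=9, D(5)=44, D(6)=265, D(7)=1854.
Total arrangements: 7! = 5040.
Probability = D(7)/7! = 103/280.

Final answer: D(7)/7! = 1854/5040 = 0.367857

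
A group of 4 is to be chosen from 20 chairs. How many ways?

C(20,4) = 20!/(4! x 16!).

Final answer: \binom{20}{4} = 4845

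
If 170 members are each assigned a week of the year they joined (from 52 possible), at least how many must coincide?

There are 52 possible values for week of the year they joined. With 170 members and 52 categories, by pigeonhole: ceiling(170/52).

Final answer: 4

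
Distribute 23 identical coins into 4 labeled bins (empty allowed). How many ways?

Stars and bars: C(n+k-1, k-1) = C(26,3).

Final answer: C(26,3) = 2600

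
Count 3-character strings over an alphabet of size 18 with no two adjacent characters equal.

Let g(n) count such strings. g(1) = 18, and each valid string of length n-1 extends in 17 ways (any symbol but the last), so g(n) = 17 g(n-1).
Total: g(3) = 18 x 17^2.

Final answer: 18 x 17^{2} = 5202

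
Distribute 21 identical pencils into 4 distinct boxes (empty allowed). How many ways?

Stars and bars: C(n+k-1, k-1) = C(24,3).

Final answer: C(24,3) = 2024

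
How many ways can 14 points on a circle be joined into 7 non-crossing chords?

This is counted by the nth Catalan number C_n. Here n = 14/2 = 7.
C_n = C(2n,n) - C(2n,n+1), so C_{7} = C(14,7) - C(14,8) = 3432 - 3003.

Final answer: C_{7} = 429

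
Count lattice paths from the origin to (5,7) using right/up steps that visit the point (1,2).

Paths (0,0)->(1,2): C(3,2) = 3.
Paths (1,2)->(5,7): C(9,5) = 126.
By multiplication principle: 3 x 126.

Final answer: 378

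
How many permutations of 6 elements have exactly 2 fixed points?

Choose which 2 elements are fixed: C(6,2) = 15.
Derange the remaining 4 using D(j) = (j-1)(D(j-1) + D(j-2)), D(0)=1, D(1)=0: D(2)=1, D(3)=2, D(4)=9.
Total: 15 x 9.

Final answer: C(6,2) D(4) = 135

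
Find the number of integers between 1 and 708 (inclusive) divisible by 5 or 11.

Multiples of 5: 141. Multiples of 11: 64. Of both (lcm=55): 12.
By inclusion-exclusion: 141 + 64 - 12.

Final answer: 193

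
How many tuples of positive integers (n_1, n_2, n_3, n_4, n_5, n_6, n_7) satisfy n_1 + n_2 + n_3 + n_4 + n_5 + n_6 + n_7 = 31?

Substitute n'_i = n_i - 1 (so n'_i >= 0). Then sum n'_i = 31 - 7 = 24.
Stars and bars: C(24+7-1, 7-1) = C(30,6).

Final answer: C(30,6) = 593775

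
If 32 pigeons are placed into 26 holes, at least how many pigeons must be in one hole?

By the pigeonhole principle: ceiling(32/26).

Final answer: 2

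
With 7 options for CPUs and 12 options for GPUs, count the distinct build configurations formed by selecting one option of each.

By the multiplication principle: 7 x 12.

Final answer: 84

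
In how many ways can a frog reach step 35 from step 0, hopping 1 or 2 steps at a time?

Let f(n) count the ways. The last step is size 1 or 2, so f(n) = f(n-1) + f(n-2) with f(1)=1, f(2)=2.
Building up term by term: f(1)=1, f(2)=2, f(3)=3, f(4)=5, f(5)=8, f(6)=13, f(7)=21, f(8)=34, f(9)=55, f(10)=89, f(11)=144, f(12)=233, f(13)=377, f(14)=610, f(15)=987, f(16)=1597, f(17)=2584, f(18)=4181, f(19)=6765, f(20)=10946, f(21)=17711, f(22)=28657, f(23)=46368, f(24)=75025, f(25)=121393, f(26)=196418, f(27)=317811, f(28)=514229, f(29)=832040, f(30)=1346269, f(31)=2178309, f(32)=3524578, f(33)=5702887, f(34)=9227465, f(35)=14930352.

Final answer: 14930352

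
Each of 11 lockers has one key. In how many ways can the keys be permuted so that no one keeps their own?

Derangements satisfy D(n) = (n-1)(D(n-1) + D(n-2)), starting from D(0)=1, D(1)=0.
D(2) = 1 x (0 + 1) = 1
D(3) = 2 x (1 + 0) = 2
D(4) = 3 x (2 + 1) = 9
D(5) = 4 x (9 + 2) = 44
D(6) = 5 x (44 + 9) = 265
D(7) = 6 x (265 + 44) = 1854
D(8) = 7 x (1854 + 265) = 14833
D(9) = 8 x (14833 + 1854) = 133496
D(10) = 9 x (133496 + 14833) = 1334961
D(11) = 10 x (D(10) + D(9)) = 10 x (1334961 + 133496)

Final answer: D(11) = 14684570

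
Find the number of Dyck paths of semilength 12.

Total monotonic paths to (12,12): C(24,12) = 2704156.
Paths that cross above y=x (reflection bijection): C(24,13) = 2496144.
Valid Dyck paths: 2704156 - 2496144.
(These counts are the Catalan numbers.)

Final answer: C_{12} = 208012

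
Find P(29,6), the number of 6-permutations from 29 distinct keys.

P(29,6) = 29!/(29-6)! = 29!/23!.

Final answer: P(29,6) = 342014400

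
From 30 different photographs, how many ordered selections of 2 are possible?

P(30,2) = 30!/(30-2)! = 30!/28!.

Final answer: P(30,2) = 870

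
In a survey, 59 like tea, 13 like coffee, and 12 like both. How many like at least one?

|A union B| = |A| + |B| - |A intersect B| = 59 + 13 - 12.

Final answer: 60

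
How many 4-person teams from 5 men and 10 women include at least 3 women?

Sum over valid woman counts:
C(10,3)C(5,1) = 600
C(10,4)C(5,0) = 210
Total: 600 + 210.

Final answer: 810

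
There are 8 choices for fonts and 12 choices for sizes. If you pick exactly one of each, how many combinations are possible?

By the multiplication principle: 8 x 12.

Final answer: 96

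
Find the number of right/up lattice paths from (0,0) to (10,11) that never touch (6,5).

Total paths to (10,11): C(21,11) = 352716.
Paths through (6,5): C(11,5) x C(10,6) = 97020.
Avoiding (6,5): 352716 - 97020.

Final answer: 255696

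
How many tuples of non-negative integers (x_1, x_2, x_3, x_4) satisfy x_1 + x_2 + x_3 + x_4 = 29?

Stars and bars with 29 stars and 3 bars:
C(29+4-1, 4-1) = C(32,3).

Final answer: C(32,3) = 4960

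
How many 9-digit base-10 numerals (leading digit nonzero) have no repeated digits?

First digit: 9 (nonzero). Second: 9 (not first). Third: 8, etc.
Total: 9 x 9 x 8 x 7 x 6 x 5 x 4 x 3 x 2.

Final answer: 3265920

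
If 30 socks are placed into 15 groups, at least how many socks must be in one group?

By the pigeonhole principle: ceiling(30/15).

Final answer: 2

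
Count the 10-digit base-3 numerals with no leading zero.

Leading digit: 2 options (nonzero). Other 9 digit(s): 3 options each.
Total: 2 x 3^9.

Final answer: 39366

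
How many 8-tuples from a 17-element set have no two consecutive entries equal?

Let g(n) count such strings. g(1) = 17, and each valid string of length n-1 extends in 16 ways (any symbol but the last), so g(n) = 16 g(n-1).
Total: g(8) = 17 x 16^7.

Final answer: 17 x 16^{7} = 4563402752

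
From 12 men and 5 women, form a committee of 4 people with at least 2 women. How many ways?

Sum over valid woman counts:
C(5,2)C(12,2) = 660
C(5,3)C(12,1) = 120
C(5,4)C(12,0) = 5
Total: 660 + 120 + 5.

Final answer: 785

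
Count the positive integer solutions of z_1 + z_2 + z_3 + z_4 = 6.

Substitute z'_i = z_i - 1 (so z'_i >= 0). Then sum z'_i = 6 - 4 = 2.
Stars and bars: C(2+4-1, 4-1) = C(5,3).

Final answer: C(5,3) = 10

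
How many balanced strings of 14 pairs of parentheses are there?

The structures are counted by the Catalan number C_n. Here n = 14 (pairs).
C_n = C(2n,n) - C(2n,n+1), so C_{14} = C(28,14) - C(28,15) = 40116600 - 37442160.

Final answer: C_{14} = 2674440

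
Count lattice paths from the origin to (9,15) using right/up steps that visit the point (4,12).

Paths (0,0)->(4,12): C(16,12) = 1820.
Paths (4,12)->(9,15): C(8,3) = 56.
By multiplication principle: 1820 x 56.

Final answer: 101920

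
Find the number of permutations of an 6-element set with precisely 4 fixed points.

Choose which 4 elements are fixed: C(6,4) = 15.
Derange the remaining 2 using D(j) = (j-1)(D(j-1) + D(j-2)), D(0)=1, D(1)=0: D(2)=1.
Total: 15 x 1.

Final answer: C(6,4) D(2) = 15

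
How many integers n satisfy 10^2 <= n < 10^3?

These are the integers in [10^2, 10^3), so the count is 10^3 - 10^2 = 9 x 10^2.

Final answer: 900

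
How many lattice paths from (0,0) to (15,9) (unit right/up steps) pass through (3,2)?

Paths (0,0)->(3,2): C(5,2) = 10.
Paths (3,2)->(15,9): C(19,7) = 50388.
By multiplication principle: 10 x 50388.

Final answer: 503880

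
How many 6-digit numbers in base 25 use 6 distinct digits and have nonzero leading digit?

The leading digit has 24 choices (anything but zero); the next has 24 (anything but the first), then 23, and so on, one fewer each time.
Total: 24 x 24 x 23 x 22 x 21 x 20.

Final answer: 122411520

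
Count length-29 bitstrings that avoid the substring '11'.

A valid string ends in 0 (append to any length-(n-1) valid string) or in 01 (append to any length-(n-2) valid string), so a(n) = a(n-1) + a(n-2) with a(1)=2, a(2)=3.
Building up term by term: a(1)=2, a(2)=3, a(3)=5, a(4)=8, a(5)=13, a(6)=21, a(7)=34, a(8)=55, a(9)=89, a(10)=144, a(11)=233, a(12)=377, a(13)=610, a(14)=987, a(15)=1597, a(16)=2584, a(17)=4181, a(18)=6765, a(19)=10946, a(20)=17711, a(21)=28657, a(22)=46368, a(23)=75025, a(24)=121393, a(25)=196418, a(26)=317811, a(27)=514229, a(28)=832040, a(29)=1346269.

Final answer: 1346269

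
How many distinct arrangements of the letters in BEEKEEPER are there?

Letters (B:1, E:5, K:1, P:1, R:1). Total letters: 9.
Permutations = 9!/(5!).

Final answer: 3024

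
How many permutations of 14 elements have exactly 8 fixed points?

Choose which 8 elements are fixed: C(14,8) = 3003.
Derange the remaining 6 using D(j) = (j-1)(D(j-1) + D(j-2)), D(0)=1, D(1)=0: D(2)=1, D(3)=2, D(4)=9, D(5)=44, D(6)=265.
Total: 3003 x 265.

Final answer: C(14,8) D(6) = 795795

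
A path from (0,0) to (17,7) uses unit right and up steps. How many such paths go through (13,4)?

Paths (0,0)->(13,4): C(17,4) = 2380.
Paths (13,4)->(17,7): C(7,3) = 35.
By multiplication principle: 2380 x 35.

Final answer: 83300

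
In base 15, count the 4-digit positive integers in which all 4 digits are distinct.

The leading digit has 14 choices (anything but zero); the next has 14 (anything but the first), then 13, and so on, one fewer each time.
Total: 14 x 14 x 13 x 12.

Final answer: 30576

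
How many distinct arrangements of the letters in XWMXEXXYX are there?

Letters (E:1, M:1, W:1, X:5, Y:1). Total letters: 9.
Permutations = 9!/(5!).

Final answer: 3024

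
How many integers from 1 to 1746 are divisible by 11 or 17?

Multiples of 11: 158. Multiples of 17: 102. Of both (lcm=187): 9.
By inclusion-exclusion: 158 + 102 - 9.

Final answer: 251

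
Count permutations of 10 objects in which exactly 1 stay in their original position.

Choose which 1 elements are fixed: C(10,1) = 10.
Derange the remaining 9 using D(j) = (j-1)(D(j-1) + D(j-2)), D(0)=1, D(1)=0: D(2)=1, D(3)=2, D(4)=9, D(5)=44, D(6)=265, D(7)=1854, D(8)=14833, D(9)=133496.
Total: 10 x 133496.

Final answer: C(10,1) D(9) = 1334960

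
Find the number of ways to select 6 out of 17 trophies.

C(17,6) = 17!/(6! x (17-6)!).

Final answer: C(17,6) = 12376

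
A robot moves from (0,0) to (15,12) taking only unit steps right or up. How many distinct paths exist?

Each path has 15 right steps and 12 up steps in some order (27 steps total).
Choose which 12 of the 27 steps are up: C(27,12).

Final answer: C(27,12) = 17383860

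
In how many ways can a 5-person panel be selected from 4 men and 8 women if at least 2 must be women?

Sum over valid woman counts:
C(8,2)C(4,3) = 112
C(8,3)C(4,2) = 336
C(8,4)C(4,1) = 280
C(8,5)C(4,0) = 56
Total: 112 + 336 + 280 + 56.

Final answer: 784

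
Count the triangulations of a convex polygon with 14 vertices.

This is counted by the nth Catalan number C_n. Here n = 14 - 2 = 12.
C_n = C(2n,n) - C(2n,n+1), so C_{12} = C(24,12) - C(24,13) = 2704156 - 2496144.

Final answer: C_{12} = 208012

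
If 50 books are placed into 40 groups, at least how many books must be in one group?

By the pigeonhole principle: ceiling(50/40).

Final answer: 2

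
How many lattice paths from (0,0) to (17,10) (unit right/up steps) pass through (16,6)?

Paths (0,0)->(16,6): C(22,6) = 74613.
Paths (16,6)->(17,10): C(5,4) = 5.
By multiplication principle: 74613 x 5.

Final answer: 373065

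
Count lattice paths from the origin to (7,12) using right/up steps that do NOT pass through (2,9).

Total paths to (7,12): C(19,12) = 50388.
Paths through (2,9): C(11,9) x C(8,3) = 3080.
Avoiding (2,9): 50388 - 3080.

Final answer: 47308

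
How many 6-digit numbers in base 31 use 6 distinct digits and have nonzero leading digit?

First digit: 30 (nonzero). Second: 30 (not first). Third: 29, etc.
Total: 30 x 30 x 29 x 28 x 27 x 26.

Final answer: 513021600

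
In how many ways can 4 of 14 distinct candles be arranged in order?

P(14,4) = 14!/(14-4)! = 14!/10!.

Final answer: P(14,4) = 24024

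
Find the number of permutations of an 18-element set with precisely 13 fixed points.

Choose which 13 elements are fixed: C(18,13) = 8568.
Derange the remaining 5 using D(j) = (j-1)(D(j-1) + D(j-2)), D(0)=1, D(1)=0: D(2)=1, D(3)=2, D(4)=9, D(5)=44.
Total: 8568 x 44.

Final answer: C(18,13) D(5) = 376992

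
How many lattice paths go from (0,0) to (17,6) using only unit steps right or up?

Each path has 17 right steps and 6 up steps in some order (23 steps total).
Choose which 6 of the 23 steps are up: C(23,6).

Final answer: C(23,6) = 100947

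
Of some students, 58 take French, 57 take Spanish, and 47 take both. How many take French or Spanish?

|A union B| = |A| + |B| - |A intersect B| = 58 + 57 - 47.

Final answer: 68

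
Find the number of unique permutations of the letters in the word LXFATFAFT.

Letters (A:2, F:3, L:1, T:2, X:1). Total letters: 9.
Permutations = 9!/(3! x 2! x 2!).

Final answer: 15120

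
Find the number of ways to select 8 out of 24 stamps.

C(24,8) = 24!/(8! x (24-8)!).

Final answer: C(24,8) = 735471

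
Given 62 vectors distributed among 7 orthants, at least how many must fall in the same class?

By pigeonhole with 62 objects and 7 categories: ceiling(62/7).

Final answer: 9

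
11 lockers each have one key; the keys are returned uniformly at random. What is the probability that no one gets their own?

Use the recurrence D(n) = (n-1)(D(n-1) + D(n-2)) with D(0)=1, D(1)=0.
Building up: D(2)=1, D(3)=2, D(4)=9, D(5)=44, D(6)=265, D(7)=1854, D(8)=14833, D(9)=133496, D(10)=1334961, D(11)=14684570.
Total arrangements: 11! = 39916800.
Probability = D(11)/11! = 1468457/3991680.

Final answer: D(11)/11! = 14684570/39916800 = 0.367879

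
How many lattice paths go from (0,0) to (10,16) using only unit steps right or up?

Each path has 10 right steps and 16 up steps in some order (26 steps total).
Choose which 16 of the 26 steps are up: C(26,16).

Final answer: C(26,16) = 5311735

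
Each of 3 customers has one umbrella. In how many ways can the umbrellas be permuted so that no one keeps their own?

Use the recurrence D(n) = (n-1)(D(n-1) + D(n-2)) with D(0)=1, D(1)=0.
D(2) = 1 x (0 + 1) = 1
D(3) = 2 x (D(2) + D(1)) = 2 x (1 + 0)

Final answer: D(3) = 2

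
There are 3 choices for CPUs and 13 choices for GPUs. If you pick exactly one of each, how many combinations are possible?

By the multiplication principle: 3 x 13.

Final answer: 39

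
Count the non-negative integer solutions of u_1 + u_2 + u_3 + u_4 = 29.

Stars and bars with 29 stars and 3 bars:
C(29+4-1, 4-1) = C(32,3).

Final answer: C(32,3) = 4960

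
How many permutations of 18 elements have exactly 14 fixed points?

Choose which 14 elements are fixed: C(18,14) = 3060.
Derange the remaining 4 using D(j) = (j-1)(D(j-1) + D(j-2)), D(0)=1, D(1)=0: D(2)=1, D(3)=2, D(4)=9.
Total: 3060 x 9.

Final answer: C(18,14) D(4) = 27540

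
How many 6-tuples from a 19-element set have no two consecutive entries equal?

First character: 19 choices. Each subsequent: 18 choices (must differ from the previous one).
Total: 19 x 18^5.

Final answer: 19 x 18^{5} = 35901792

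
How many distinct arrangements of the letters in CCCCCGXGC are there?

Letters (C:6, G:2, X:1). Total letters: 9.
Permutations = 9!/(6! x 2!).

Final answer: 252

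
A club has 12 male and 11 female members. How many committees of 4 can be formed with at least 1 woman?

Sum over valid woman counts:
C(11,1)C(12,3) = 2420
C(11,2)C(12,2) = 3630
C(11,3)C(12,1) = 1980
C(11,4)C(12,0) = 330
Total: 2420 + 3630 + 1980 + 330.

Final answer: 8360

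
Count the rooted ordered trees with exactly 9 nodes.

The structures are counted by the Catalan number C_n. Here n = 9 - 1 = 8.
Using C_0 = 1 and C_(k+1) = C_k x 2(2k+1)/(k+2), build up term by term: C_1=1, C_2=2, C_3=5, C_4=14, C_5=42, C_6=132, C_7=429, C_8=1430.

Final answer: C_{8} = 1430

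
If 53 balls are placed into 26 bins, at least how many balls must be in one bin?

By the pigeonhole principle: ceiling(53/26).

Final answer: 3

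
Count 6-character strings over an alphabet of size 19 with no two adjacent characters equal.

Let g(n) count such strings. g(1) = 19, and each valid string of length n-1 extends in 18 ways (any symbol but the last), so g(n) = 18 g(n-1).
Total: g(6) = 19 x 18^5.

Final answer: 19 x 18^{5} = 35901792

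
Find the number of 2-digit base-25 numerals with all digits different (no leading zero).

First digit: 24 (nonzero). Second: 24 (not first). Third: 23, etc.
Total: 24 x 24.

Final answer: 576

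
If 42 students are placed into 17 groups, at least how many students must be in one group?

By the pigeonhole principle: ceiling(42/17).

Final answer: 3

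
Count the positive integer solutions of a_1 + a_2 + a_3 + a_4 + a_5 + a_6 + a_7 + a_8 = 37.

Substitute a'_i = a_i - 1 (so a'_i >= 0). Then sum a'_i = 37 - 8 = 29.
Stars and bars: C(29+8-1, 8-1) = C(36,7).

Final answer: C(36,7) = 8347680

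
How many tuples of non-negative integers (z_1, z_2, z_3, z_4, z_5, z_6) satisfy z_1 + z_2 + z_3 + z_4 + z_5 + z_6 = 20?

Stars and bars with 20 stars and 5 bars:
C(20+6-1, 6-1) = C(25,5).

Final answer: C(25,5) = 53130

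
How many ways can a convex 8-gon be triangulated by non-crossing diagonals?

This is a standard Catalan-number count: the answer is C_n. Here n = 8 - 2 = 6.
Using C_0 = 1 and C_(k+1) = C_k x 2(2k+1)/(k+2), build up term by term: C_1=1, C_2=2, C_3=5, C_4=14, C_5=42, C_6=132.

Final answer: C_{6} = 132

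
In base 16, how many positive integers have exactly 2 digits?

Leading digit: 15 options (nonzero). Other 1 digit(s): 16 options each.
Total: 15 x 16^1.

Final answer: 240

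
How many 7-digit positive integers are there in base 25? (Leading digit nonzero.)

These are the integers in [25^6, 25^7), so the count is 25^7 - 25^6 = 24 x 25^6.

Final answer: 5859375000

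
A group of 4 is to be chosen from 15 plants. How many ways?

C(15,4) = 15!/(4! x (15-4)!).

Final answer: C(15,4) = 1365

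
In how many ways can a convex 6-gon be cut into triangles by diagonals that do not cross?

This is a standard Catalan-number count: the answer is C_n. Here n = 6 - 2 = 4.
C_n = (2n)!/(n!(n+1)!), so C_{4} = 8!/(4! x 5!) = C(8,4)/5 = 70/5.

Final answer: C_{4} = 14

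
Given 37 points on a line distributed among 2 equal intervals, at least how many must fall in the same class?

By pigeonhole with 37 objects and 2 categories: ceiling(37/2).

Final answer: 19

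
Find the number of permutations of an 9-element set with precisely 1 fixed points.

Choose which 1 elements are fixed: C(9,1) = 9.
Derange the remaining 8 using D(j) = (j-1)(D(j-1) + D(j-2)), D(0)=1, D(1)=0: D(2)=1, D(3)=2, D(4)=9, D(5)=44, D(6)=265, D(7)=1854, D(8)=14833.
Total: 9 x 14833.

Final answer: C(9,1) D(8) = 133497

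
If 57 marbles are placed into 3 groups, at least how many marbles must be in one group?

By the pigeonhole principle: ceiling(57/3).

Final answer: 19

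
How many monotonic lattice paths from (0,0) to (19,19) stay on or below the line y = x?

Total monotonic paths to (19,19): C(38,19) = 35345263800.
By the reflection principle, paths that go above the diagonal number C(38,20) = 33578000610.
Valid Dyck paths: 35345263800 - 33578000610.
(Equivalently, C_{19} = C(38,19)/20 = 35345263800/20.)

Final answer: C_{19} = 1767263190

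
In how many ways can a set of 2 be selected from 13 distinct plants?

C(13,2) = 13!/(2! x (13-2)!).

Final answer: C(13,2) = 78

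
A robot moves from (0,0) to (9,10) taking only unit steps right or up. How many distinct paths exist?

Each path has 9 right steps and 10 up steps in some order (19 steps total).
Choose which 10 of the 19 steps are up: C(19,10).

Final answer: C(19,10) = 92378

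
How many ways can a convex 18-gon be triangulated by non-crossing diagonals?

This is counted by the nth Catalan number C_n. Here n = 18 - 2 = 16.
C_n = C(2n,n)/(n+1), so C_{16} = C(32,16)/17 = 601080390/17.

Final answer: C_{16} = 35357670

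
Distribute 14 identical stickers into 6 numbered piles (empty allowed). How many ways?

Stars and bars: C(n+k-1, k-1) = C(19,5).

Final answer: C(19,5) = 11628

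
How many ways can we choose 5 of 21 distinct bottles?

C(21,5) = 21!/(5! x (21-5)!).

Final answer: C(21,5) = 20349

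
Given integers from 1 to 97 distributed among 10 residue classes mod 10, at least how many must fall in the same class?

By pigeonhole with 97 objects and 10 categories: ceiling(97/10).

Final answer: 10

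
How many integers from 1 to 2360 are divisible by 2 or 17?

Multiples of 2: 1180. Multiples of 17: 138. Of both (lcm=34): 69.
By inclusion-exclusion: 1180 + 138 - 69.

Final answer: 1249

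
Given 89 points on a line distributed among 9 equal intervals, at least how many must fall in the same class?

By pigeonhole with 89 objects and 9 categories: ceiling(89/9).

Final answer: 10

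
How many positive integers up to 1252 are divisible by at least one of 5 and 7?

Multiples of 5: 250. Multiples of 7: 178. Of both (lcm=35): 35.
By inclusion-exclusion: 250 + 178 - 35.

Final answer: 393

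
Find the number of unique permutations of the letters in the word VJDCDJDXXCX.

Letters (C:2, D:3, J:2, V:1, X:3). Total letters: 11.
Permutations = 11!/(3! x 3! x 2! x 2!).

Final answer: 277200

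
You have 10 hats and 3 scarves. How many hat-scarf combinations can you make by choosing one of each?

By the multiplication principle: 10 x 3.

Final answer: 30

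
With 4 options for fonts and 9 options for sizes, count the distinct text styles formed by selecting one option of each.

By the multiplication principle: 4 x 9.

Final answer: 36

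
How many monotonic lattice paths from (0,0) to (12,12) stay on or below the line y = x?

Total monotonic paths to (12,12): C(24,12) = 2704156.
By the reflection principle, paths that go above the diagonal number C(24,13) = 2496144.
Valid Dyck paths: 2704156 - 2496144.
(Check: C(24,12) - C(24,13) = C(24,12)/13, the Catalan number C_{12}.)

Final answer: C_{12} = 208012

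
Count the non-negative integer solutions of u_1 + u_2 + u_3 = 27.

Stars and bars with 27 stars and 2 bars:
C(27+3-1, 3-1) = C(29,2).

Final answer: C(29,2) = 406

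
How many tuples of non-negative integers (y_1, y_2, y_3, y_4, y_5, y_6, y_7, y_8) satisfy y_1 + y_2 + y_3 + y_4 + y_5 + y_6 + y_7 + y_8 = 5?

Stars and bars with 5 stars and 7 bars:
C(5+8-1, 8-1) = C(12,7).

Final answer: C(12,7) = 792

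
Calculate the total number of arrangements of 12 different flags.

The number of ways to arrange 12 distinct objects is 12!.

Final answer: 12! = 479001600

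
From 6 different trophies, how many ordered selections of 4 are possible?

P(6,4) = 6!/(6-4)! = 6!/2!.

Final answer: P(6,4) = 360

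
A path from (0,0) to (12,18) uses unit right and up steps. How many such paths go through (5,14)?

Paths (0,0)->(5,14): C(19,14) = 11628.
Paths (5,14)->(12,18): C(11,4) = 330.
By multiplication principle: 11628 x 330.

Final answer: 3837240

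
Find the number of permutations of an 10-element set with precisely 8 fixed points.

Choose which 8 elements are fixed: C(10,8) = 45.
Derange the remaining 2 using D(j) = (j-1)(D(j-1) + D(j-2)), D(0)=1, D(1)=0: D(2)=1.
Total: 45 x 1.

Final answer: C(10,8) D(2) = 45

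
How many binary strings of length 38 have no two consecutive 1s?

A valid string ends in 0 (append to any length-(n-1) valid string) or in 01 (append to any length-(n-2) valid string), so a(n) = a(n-1) + a(n-2) with a(1)=2, a(2)=3.
Iterating the recurrence: a(1)=2, a(2)=3, a(3)=5, a(4)=8, a(5)=13, a(6)=21, a(7)=34, a(8)=55, a(9)=89, a(10)=144, a(11)=233, a(12)=377, a(13)=610, a(14)=987, a(15)=1597, a(16)=2584, a(17)=4181, a(18)=6765, a(19)=10946, a(20)=17711, a(21)=28657, a(22)=46368, a(23)=75025, a(24)=121393, a(25)=196418, a(26)=317811, a(27)=514229, a(28)=832040, a(29)=1346269, a(30)=2178309, a(31)=3524578, a(32)=5702887, a(33)=9227465, a(34)=14930352, a(35)=24157817, a(36)=39088169, a(37)=63245986, a(38)=102334155.

Final answer: 102334155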